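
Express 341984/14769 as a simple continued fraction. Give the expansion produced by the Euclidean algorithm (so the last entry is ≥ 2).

[23; 6, 2, 3, 17, 1, 17]

341984 = 23×14769 + 2297
14769 = 6×2297 + 987
2297 = 2×987 + 323
987 = 3×323 + 18
323 = 17×18 + 17
18 = 1×17 + 1
17 = 17×1 + 0  (stop)
So 341984/14769 = [23; 6, 2, 3, 17, 1, 17].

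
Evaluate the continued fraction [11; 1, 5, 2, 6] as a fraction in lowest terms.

995/84

Fold from the inside: start with 6/1.
  2 + 1/6 = 13/6
  5 + 6/13 = 71/13
  1 + 13/71 = 84/71
  11 + 71/84 = 995/84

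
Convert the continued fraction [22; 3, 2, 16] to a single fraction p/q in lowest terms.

2563/115

Using pₖ = aₖpₖ₋₁ + pₖ₋₂ and qₖ = aₖqₖ₋₁ + qₖ₋₂:
  k=0: a=22, p=22, q=1
  k=1: a=3, p=67, q=3
  k=2: a=2, p=156, q=7
  k=3: a=16, p=2563, q=115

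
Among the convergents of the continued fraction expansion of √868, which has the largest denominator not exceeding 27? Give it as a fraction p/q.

383/13

√868 = [29; 2, 6, 19, 2, 19, 6, 2, 58, …] (period length 8).
Convergents:
  p_0/q_0 = 29/1
  p_1/q_1 = 59/2
  p_2/q_2 = 383/13
  p_3/q_3 = 7336/249
q_2 = 13 ≤ 27 < 249 = q_3, so the answer is 383/13.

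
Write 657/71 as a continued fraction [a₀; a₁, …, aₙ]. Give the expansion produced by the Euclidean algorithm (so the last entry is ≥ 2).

657 = 9*71 + 18
71 = 3*18 + 17
18 = 1*17 + 1
17 = 17*1 + 0  (stop)
So 657/71 = [9; 3, 1, 17].

[9; 3, 1, 17]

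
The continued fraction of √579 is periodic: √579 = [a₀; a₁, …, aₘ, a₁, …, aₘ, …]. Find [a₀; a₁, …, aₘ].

a₀ = ⌊√579⌋ = 24.
With m₀=0, d₀=1 and mₖ₊₁ = dₖaₖ − mₖ, dₖ₊₁ = (n − mₖ₊₁²)/dₖ, aₖ₊₁ = ⌊(a₀+mₖ₊₁)/dₖ₊₁⌋:
  k=1: m=24, d=3, a=16
  k=2: m=24, d=1, a=48
d=1 and a=2a₀=48 at k=2, so the next step gives (m, d) = (24, 3) again — its k=1 value — and the period has length 2.

[24; 16, 48]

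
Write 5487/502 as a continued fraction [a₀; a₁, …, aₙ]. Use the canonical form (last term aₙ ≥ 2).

[10; 1, 13, 2, 1, 11]

5487 = 10*502 + 467
502 = 1*467 + 35
467 = 13*35 + 12
35 = 2*12 + 11
12 = 1*11 + 1
11 = 11*1 + 0  (stop)
So 5487/502 = [10; 1, 13, 2, 1, 11].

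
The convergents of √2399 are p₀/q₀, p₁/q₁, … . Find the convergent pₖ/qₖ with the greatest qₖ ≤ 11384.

235151/4801

√2399 = [48; 1, 47, 1, 96, …] (period length 4).
Convergents:
  p_0/q_0 = 48/1
  p_1/q_1 = 49/1
  p_2/q_2 = 2351/48
  p_3/q_3 = 2400/49
  p_4/q_4 = 232751/4752
  p_5/q_5 = 235151/4801
  p_6/q_6 = 11284848/230399
q_5 = 4801 ≤ 11384 < 230399 = q_6, so the answer is 235151/4801.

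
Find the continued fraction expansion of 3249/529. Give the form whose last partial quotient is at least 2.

3249 = 6×529 + 75
529 = 7×75 + 4
75 = 18×4 + 3
4 = 1×3 + 1
3 = 3×1 + 0  (stop)
So 3249/529 = [6; 7, 18, 1, 3].

[6; 7, 18, 1, 3]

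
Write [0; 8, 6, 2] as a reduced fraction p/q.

13/106

Fold from the inside: start with 2/1.
  6 + 1/2 = 13/2
  8 + 2/13 = 106/13
  0 + 13/106 = 13/106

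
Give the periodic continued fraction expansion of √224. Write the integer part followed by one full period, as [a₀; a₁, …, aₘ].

[14; 1, 28]

a₀ = ⌊√224⌋ = 14.
With m₀=0, d₀=1 and mₖ₊₁ = dₖaₖ − mₖ, dₖ₊₁ = (n − mₖ₊₁²)/dₖ, aₖ₊₁ = ⌊(a₀+mₖ₊₁)/dₖ₊₁⌋:
  k=1: m=14, d=28, a=1
  k=2: m=14, d=1, a=28
d=1 and a=2a₀=28 at k=2, so the next step gives (m, d) = (14, 28) again — its k=1 value — and the period has length 2.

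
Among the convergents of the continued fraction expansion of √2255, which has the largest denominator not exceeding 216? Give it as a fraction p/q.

√2255 = [47; 2, 18, 2, 94, …] (period length 4).
Convergents:
  p_0/q_0 = 47/1
  p_1/q_1 = 95/2
  p_2/q_2 = 1757/37
  p_3/q_3 = 3609/76
  p_4/q_4 = 341003/7181
q_3 = 76 ≤ 216 < 7181 = q_4, so the answer is 3609/76.

3609/76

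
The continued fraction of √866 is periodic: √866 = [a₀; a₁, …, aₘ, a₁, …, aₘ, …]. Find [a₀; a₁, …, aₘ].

a₀ = ⌊√866⌋ = 29.

[29; 2, 2, 1, 28, 1, 2, 2, 58]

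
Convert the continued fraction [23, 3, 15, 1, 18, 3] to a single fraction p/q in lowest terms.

Using pₖ = aₖpₖ₋₁ + pₖ₋₂ and qₖ = aₖqₖ₋₁ + qₖ₋₂:
  k=0: a=23, p=23, q=1
  k=1: a=3, p=70, q=3
  k=2: a=15, p=1073, q=46
  k=3: a=1, p=1143, q=49
  k=4: a=18, p=21647, q=928
  k=5: a=3, p=66084, q=2833

66084/2833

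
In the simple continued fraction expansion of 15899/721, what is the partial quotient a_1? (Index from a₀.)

19

15899 = 22·721 + 37   →  a_0 = 22
721 = 19·37 + 18   →  a_1 = 19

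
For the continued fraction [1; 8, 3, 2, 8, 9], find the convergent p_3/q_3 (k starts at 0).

65/58

Using pₖ = aₖpₖ₋₁ + pₖ₋₂, qₖ = aₖqₖ₋₁ + qₖ₋₂ (with p₋₁=1, p₋₂=0, q₋₁=0, q₋₂=1):
  k=0: a=1, p=1, q=1
  k=1: a=8, p=9, q=8
  k=2: a=3, p=28, q=25
  k=3: a=2, p=65, q=58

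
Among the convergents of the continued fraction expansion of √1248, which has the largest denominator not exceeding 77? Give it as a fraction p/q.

1837/52

√1248 = [35; 3, 17, 3, 70, …] (period length 4).
Convergents:
  p_0/q_0 = 35/1
  p_1/q_1 = 106/3
  p_2/q_2 = 1837/52
  p_3/q_3 = 5617/159
q_2 = 52 ≤ 77 < 159 = q_3, so the answer is 1837/52.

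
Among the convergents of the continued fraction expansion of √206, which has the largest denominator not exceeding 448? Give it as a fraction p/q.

√206 = [14; 2, 1, 5, 14, 5, 1, 2, 28, …] (period length 8).
Convergents:
  p_0/q_0 = 14/1
  p_1/q_1 = 29/2
  p_2/q_2 = 43/3
  p_3/q_3 = 244/17
  p_4/q_4 = 3459/241
  p_5/q_5 = 17539/1222
q_4 = 241 ≤ 448 < 1222 = q_5, so the answer is 3459/241.

3459/241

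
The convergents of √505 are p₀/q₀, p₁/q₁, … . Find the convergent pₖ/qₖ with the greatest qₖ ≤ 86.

√505 = [22; 2, 8, 2, 44, …] (period length 4).
Convergents:
  p_0/q_0 = 22/1
  p_1/q_1 = 45/2
  p_2/q_2 = 382/17
  p_3/q_3 = 809/36
  p_4/q_4 = 35978/1601
q_3 = 36 ≤ 86 < 1601 = q_4, so the answer is 809/36.

809/36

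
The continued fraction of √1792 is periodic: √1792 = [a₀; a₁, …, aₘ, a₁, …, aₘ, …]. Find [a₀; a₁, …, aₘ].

a₀ = ⌊√1792⌋ = 42.
With m₀=0, d₀=1 and mₖ₊₁ = dₖaₖ − mₖ, dₖ₊₁ = (n − mₖ₊₁²)/dₖ, aₖ₊₁ = ⌊(a₀+mₖ₊₁)/dₖ₊₁⌋:
  k=1: m=42, d=28, a=3
  k=2: m=42, d=1, a=84
d=1 and a=2a₀=84 at k=2, so the next step gives (m, d) = (42, 28) again — its k=1 value — and the period has length 2.

[42; 3, 84]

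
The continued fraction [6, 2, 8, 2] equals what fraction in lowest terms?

Using pₖ = aₖpₖ₋₁ + pₖ₋₂ and qₖ = aₖqₖ₋₁ + qₖ₋₂:
  k=0: a=6, p=6, q=1
  k=1: a=2, p=13, q=2
  k=2: a=8, p=110, q=17
  k=3: a=2, p=233, q=36

233/36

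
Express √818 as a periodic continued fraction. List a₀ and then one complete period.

a₀ = ⌊√818⌋ = 28.
With m₀=0, d₀=1 and mₖ₊₁ = dₖaₖ − mₖ, dₖ₊₁ = (n − mₖ₊₁²)/dₖ, aₖ₊₁ = ⌊(a₀+mₖ₊₁)/dₖ₊₁⌋:
  k=1: m=28, d=34, a=1
  k=2: m=6, d=23, a=1
  k=3: m=17, d=23, a=1
  k=4: m=6, d=34, a=1
  k=5: m=28, d=1, a=56
d=1 and a=2a₀=56 at k=5, so the next step gives (m, d) = (28, 34) again — its k=1 value — and the period has length 5.

[28; 1, 1, 1, 1, 56]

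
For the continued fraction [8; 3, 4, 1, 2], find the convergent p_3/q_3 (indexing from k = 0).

Using pₖ = aₖpₖ₋₁ + pₖ₋₂, qₖ = aₖqₖ₋₁ + qₖ₋₂ (with p₋₁=1, p₋₂=0, q₋₁=0, q₋₂=1):
  k=0: a=8, p=8, q=1
  k=1: a=3, p=25, q=3
  k=2: a=4, p=108, q=13
  k=3: a=1, p=133, q=16

133/16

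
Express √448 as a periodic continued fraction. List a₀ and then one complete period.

a₀ = ⌊√448⌋ = 21.
With m₀=0, d₀=1 and mₖ₊₁ = dₖaₖ − mₖ, dₖ₊₁ = (n − mₖ₊₁²)/dₖ, aₖ₊₁ = ⌊(a₀+mₖ₊₁)/dₖ₊₁⌋:
  k=1: m=21, d=7, a=6
  k=2: m=21, d=1, a=42
d=1 and a=2a₀=42 at k=2, so the next step gives (m, d) = (21, 7) again — its k=1 value — and the period has length 2.

[21; 6, 42]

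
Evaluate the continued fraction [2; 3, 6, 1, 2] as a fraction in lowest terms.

146/63

Fold from the inside: start with 2/1.
  1 + 1/2 = 3/2
  6 + 2/3 = 20/3
  3 + 3/20 = 63/20
  2 + 20/63 = 146/63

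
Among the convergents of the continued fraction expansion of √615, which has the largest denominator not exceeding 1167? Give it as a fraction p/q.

24576/991

√615 = [24; 1, 3, 1, 48, …] (period length 4).
Convergents:
  p_0/q_0 = 24/1
  p_1/q_1 = 25/1
  p_2/q_2 = 99/4
  p_3/q_3 = 124/5
  p_4/q_4 = 6051/244
  p_5/q_5 = 6175/249
  p_6/q_6 = 24576/991
  p_7/q_7 = 30751/1240
q_6 = 991 ≤ 1167 < 1240 = q_7, so the answer is 24576/991.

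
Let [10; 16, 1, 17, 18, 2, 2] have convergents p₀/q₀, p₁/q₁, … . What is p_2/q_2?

171/17

Using pₖ = aₖpₖ₋₁ + pₖ₋₂, qₖ = aₖqₖ₋₁ + qₖ₋₂ (with p₋₁=1, p₋₂=0, q₋₁=0, q₋₂=1):
  k=0: a=10, p=10, q=1
  k=1: a=16, p=161, q=16
  k=2: a=1, p=171, q=17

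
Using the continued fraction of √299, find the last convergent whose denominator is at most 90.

√299 = [17; 3, 2, 3, 34, …] (period length 4).
Convergents:
  p_0/q_0 = 17/1
  p_1/q_1 = 52/3
  p_2/q_2 = 121/7
  p_3/q_3 = 415/24
  p_4/q_4 = 14231/823
q_3 = 24 ≤ 90 < 823 = q_4, so the answer is 415/24.

415/24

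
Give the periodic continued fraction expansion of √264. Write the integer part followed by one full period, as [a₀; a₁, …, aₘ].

[16; 4, 32]

a₀ = ⌊√264⌋ = 16.
With m₀=0, d₀=1 and mₖ₊₁ = dₖaₖ − mₖ, dₖ₊₁ = (n − mₖ₊₁²)/dₖ, aₖ₊₁ = ⌊(a₀+mₖ₊₁)/dₖ₊₁⌋:
  k=1: m=16, d=8, a=4
  k=2: m=16, d=1, a=32
d=1 and a=2a₀=32 at k=2, so the next step gives (m, d) = (16, 8) again — its k=1 value — and the period has length 2.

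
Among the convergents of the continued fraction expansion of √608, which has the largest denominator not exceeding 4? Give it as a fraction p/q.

74/3

√608 = [24; 1, 1, 1, 11, 1, 1, 1, 48, …] (period length 8).
Convergents:
  p_0/q_0 = 24/1
  p_1/q_1 = 25/1
  p_2/q_2 = 49/2
  p_3/q_3 = 74/3
  p_4/q_4 = 863/35
q_3 = 3 ≤ 4 < 35 = q_4, so the answer is 74/3.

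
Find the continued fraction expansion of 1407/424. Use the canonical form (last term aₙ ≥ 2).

1407 = 3·424 + 135
424 = 3·135 + 19
135 = 7·19 + 2
19 = 9·2 + 1
2 = 2·1 + 0  (stop)
So 1407/424 = [3; 3, 7, 9, 2].

[3; 3, 7, 9, 2]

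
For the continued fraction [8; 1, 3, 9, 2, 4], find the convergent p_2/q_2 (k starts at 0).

Using pₖ = aₖpₖ₋₁ + pₖ₋₂, qₖ = aₖqₖ₋₁ + qₖ₋₂ (with p₋₁=1, p₋₂=0, q₋₁=0, q₋₂=1):
  k=0: a=8, p=8, q=1
  k=1: a=1, p=9, q=1
  k=2: a=3, p=35, q=4

35/4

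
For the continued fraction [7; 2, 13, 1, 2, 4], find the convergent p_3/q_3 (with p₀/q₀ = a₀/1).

217/29

Using pₖ = aₖpₖ₋₁ + pₖ₋₂, qₖ = aₖqₖ₋₁ + qₖ₋₂ (with p₋₁=1, p₋₂=0, q₋₁=0, q₋₂=1):
  k=0: a=7, p=7, q=1
  k=1: a=2, p=15, q=2
  k=2: a=13, p=202, q=27
  k=3: a=1, p=217, q=29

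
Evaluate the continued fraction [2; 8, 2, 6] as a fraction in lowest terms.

Fold from the inside: start with 6/1.
  2 + 1/6 = 13/6
  8 + 6/13 = 110/13
  2 + 13/110 = 233/110

233/110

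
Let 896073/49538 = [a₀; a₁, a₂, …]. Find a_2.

3

896073 = 18·49538 + 4389   →  a_0 = 18
49538 = 11·4389 + 1259   →  a_1 = 11
4389 = 3·1259 + 612   →  a_2 = 3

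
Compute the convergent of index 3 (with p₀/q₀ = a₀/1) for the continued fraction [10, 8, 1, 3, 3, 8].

Using pₖ = aₖpₖ₋₁ + pₖ₋₂, qₖ = aₖqₖ₋₁ + qₖ₋₂ (with p₋₁=1, p₋₂=0, q₋₁=0, q₋₂=1):
  k=0: a=10, p=10, q=1
  k=1: a=8, p=81, q=8
  k=2: a=1, p=91, q=9
  k=3: a=3, p=354, q=35

354/35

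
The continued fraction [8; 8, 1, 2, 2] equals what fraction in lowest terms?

495/61

Fold from the inside: start with 2/1.
  2 + 1/2 = 5/2
  1 + 2/5 = 7/5
  8 + 5/7 = 61/7
  8 + 7/61 = 495/61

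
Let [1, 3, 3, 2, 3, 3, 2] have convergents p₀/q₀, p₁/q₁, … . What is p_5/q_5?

339/260

Using pₖ = aₖpₖ₋₁ + pₖ₋₂, qₖ = aₖqₖ₋₁ + qₖ₋₂ (with p₋₁=1, p₋₂=0, q₋₁=0, q₋₂=1):
  k=0: a=1, p=1, q=1
  k=1: a=3, p=4, q=3
  k=2: a=3, p=13, q=10
  k=3: a=2, p=30, q=23
  k=4: a=3, p=103, q=79
  k=5: a=3, p=339, q=260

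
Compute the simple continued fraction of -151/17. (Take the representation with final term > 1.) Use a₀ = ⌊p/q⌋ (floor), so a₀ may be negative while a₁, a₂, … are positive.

-151 = -9·17 + 2
17 = 8·2 + 1
2 = 2·1 + 0  (stop)
So -151/17 = [-9; 8, 2].

[-9; 8, 2]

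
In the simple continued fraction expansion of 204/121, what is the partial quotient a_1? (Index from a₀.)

204 = 1·121 + 83   →  a_0 = 1
121 = 1·83 + 38   →  a_1 = 1

1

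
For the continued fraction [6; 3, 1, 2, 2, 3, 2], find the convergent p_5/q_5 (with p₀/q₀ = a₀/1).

Using pₖ = aₖpₖ₋₁ + pₖ₋₂, qₖ = aₖqₖ₋₁ + qₖ₋₂ (with p₋₁=1, p₋₂=0, q₋₁=0, q₋₂=1):
  k=0: a=6, p=6, q=1
  k=1: a=3, p=19, q=3
  k=2: a=1, p=25, q=4
  k=3: a=2, p=69, q=11
  k=4: a=2, p=163, q=26
  k=5: a=3, p=558, q=89

558/89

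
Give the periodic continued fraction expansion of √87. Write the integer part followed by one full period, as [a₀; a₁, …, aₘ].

a₀ = ⌊√87⌋ = 9.
With m₀=0, d₀=1 and mₖ₊₁ = dₖaₖ − mₖ, dₖ₊₁ = (n − mₖ₊₁²)/dₖ, aₖ₊₁ = ⌊(a₀+mₖ₊₁)/dₖ₊₁⌋:
  k=1: m=9, d=6, a=3
  k=2: m=9, d=1, a=18
d=1 and a=2a₀=18 at k=2, so the next step gives (m, d) = (9, 6) again — its k=1 value — and the period has length 2.

[9; 3, 18]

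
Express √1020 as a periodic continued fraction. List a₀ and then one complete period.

[31; 1, 14, 1, 62]

a₀ = ⌊√1020⌋ = 31.
With m₀=0, d₀=1 and mₖ₊₁ = dₖaₖ − mₖ, dₖ₊₁ = (n − mₖ₊₁²)/dₖ, aₖ₊₁ = ⌊(a₀+mₖ₊₁)/dₖ₊₁⌋:
  k=1: m=31, d=59, a=1
  k=2: m=28, d=4, a=14
  k=3: m=28, d=59, a=1
  k=4: m=31, d=1, a=62
d=1 and a=2a₀=62 at k=4, so the next step gives (m, d) = (31, 59) again — its k=1 value — and the period has length 4.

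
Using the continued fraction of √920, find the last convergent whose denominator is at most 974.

√920 = [30; 3, 60, …] (period length 2).
Convergents:
  p_0/q_0 = 30/1
  p_1/q_1 = 91/3
  p_2/q_2 = 5490/181
  p_3/q_3 = 16561/546
  p_4/q_4 = 999150/32941
q_3 = 546 ≤ 974 < 32941 = q_4, so the answer is 16561/546.

16561/546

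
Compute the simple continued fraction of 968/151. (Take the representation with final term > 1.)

[6; 2, 2, 3, 2, 1, 2]

968 = 6*151 + 62
151 = 2*62 + 27
62 = 2*27 + 8
27 = 3*8 + 3
8 = 2*3 + 2
3 = 1*2 + 1
2 = 2*1 + 0  (stop)
So 968/151 = [6; 2, 2, 3, 2, 1, 2].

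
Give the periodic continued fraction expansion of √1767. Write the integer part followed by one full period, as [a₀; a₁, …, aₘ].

[42; 28, 84]

a₀ = ⌊√1767⌋ = 42.
With m₀=0, d₀=1 and mₖ₊₁ = dₖaₖ − mₖ, dₖ₊₁ = (n − mₖ₊₁²)/dₖ, aₖ₊₁ = ⌊(a₀+mₖ₊₁)/dₖ₊₁⌋:
  k=1: m=42, d=3, a=28
  k=2: m=42, d=1, a=84
d=1 and a=2a₀=84 at k=2, so the next step gives (m, d) = (42, 3) again — its k=1 value — and the period has length 2.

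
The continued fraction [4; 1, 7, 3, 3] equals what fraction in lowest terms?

Using pₖ = aₖpₖ₋₁ + pₖ₋₂ and qₖ = aₖqₖ₋₁ + qₖ₋₂:
  k=0: a=4, p=4, q=1
  k=1: a=1, p=5, q=1
  k=2: a=7, p=39, q=8
  k=3: a=3, p=122, q=25
  k=4: a=3, p=405, q=83

405/83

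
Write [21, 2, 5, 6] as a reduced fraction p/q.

Fold from the inside: start with 6/1.
  5 + 1/6 = 31/6
  2 + 6/31 = 68/31
  21 + 31/68 = 1459/68

1459/68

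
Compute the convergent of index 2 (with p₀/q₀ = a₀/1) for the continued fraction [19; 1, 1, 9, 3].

Using pₖ = aₖpₖ₋₁ + pₖ₋₂, qₖ = aₖqₖ₋₁ + qₖ₋₂ (with p₋₁=1, p₋₂=0, q₋₁=0, q₋₂=1):
  k=0: a=19, p=19, q=1
  k=1: a=1, p=20, q=1
  k=2: a=1, p=39, q=2

39/2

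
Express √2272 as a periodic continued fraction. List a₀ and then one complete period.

a₀ = ⌊√2272⌋ = 47.
With m₀=0, d₀=1 and mₖ₊₁ = dₖaₖ − mₖ, dₖ₊₁ = (n − mₖ₊₁²)/dₖ, aₖ₊₁ = ⌊(a₀+mₖ₊₁)/dₖ₊₁⌋:
  k=1: m=47, d=63, a=1
  k=2: m=16, d=32, a=1
  k=3: m=16, d=63, a=1
  k=4: m=47, d=1, a=94
d=1 and a=2a₀=94 at k=4, so the next step gives (m, d) = (47, 63) again — its k=1 value — and the period has length 4.

[47; 1, 1, 1, 94]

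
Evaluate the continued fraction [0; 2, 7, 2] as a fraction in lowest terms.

Using pₖ = aₖpₖ₋₁ + pₖ₋₂ and qₖ = aₖqₖ₋₁ + qₖ₋₂:
  k=0: a=0, p=0, q=1
  k=1: a=2, p=1, q=2
  k=2: a=7, p=7, q=15
  k=3: a=2, p=15, q=32

15/32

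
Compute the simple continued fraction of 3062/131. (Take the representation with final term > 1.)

[23; 2, 1, 2, 16]

3062 = 23·131 + 49
131 = 2·49 + 33
49 = 1·33 + 16
33 = 2·16 + 1
16 = 16·1 + 0  (stop)
So 3062/131 = [23; 2, 1, 2, 16].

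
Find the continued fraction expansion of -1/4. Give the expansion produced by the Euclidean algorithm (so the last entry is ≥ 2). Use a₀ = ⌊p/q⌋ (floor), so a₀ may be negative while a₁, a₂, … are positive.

[-1; 1, 3]

-1 = -1*4 + 3
4 = 1*3 + 1
3 = 3*1 + 0  (stop)
So -1/4 = [-1; 1, 3].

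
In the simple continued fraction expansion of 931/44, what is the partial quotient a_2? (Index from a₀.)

931 = 21·44 + 7   →  a_0 = 21
44 = 6·7 + 2   →  a_1 = 6
7 = 3·2 + 1   →  a_2 = 3

3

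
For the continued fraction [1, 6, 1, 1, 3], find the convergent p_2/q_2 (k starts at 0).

8/7

Using pₖ = aₖpₖ₋₁ + pₖ₋₂, qₖ = aₖqₖ₋₁ + qₖ₋₂ (with p₋₁=1, p₋₂=0, q₋₁=0, q₋₂=1):
  k=0: a=1, p=1, q=1
  k=1: a=6, p=7, q=6
  k=2: a=1, p=8, q=7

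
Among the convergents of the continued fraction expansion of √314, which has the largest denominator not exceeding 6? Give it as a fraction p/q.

71/4

√314 = [17; 1, 2, 1, 1, 2, 1, 34, …] (period length 7).
Convergents:
  p_0/q_0 = 17/1
  p_1/q_1 = 18/1
  p_2/q_2 = 53/3
  p_3/q_3 = 71/4
  p_4/q_4 = 124/7
q_3 = 4 ≤ 6 < 7 = q_4, so the answer is 71/4.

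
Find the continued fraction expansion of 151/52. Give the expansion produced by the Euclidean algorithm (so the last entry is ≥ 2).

[2; 1, 9, 2, 2]

151 = 2·52 + 47
52 = 1·47 + 5
47 = 9·5 + 2
5 = 2·2 + 1
2 = 2·1 + 0  (stop)
So 151/52 = [2; 1, 9, 2, 2].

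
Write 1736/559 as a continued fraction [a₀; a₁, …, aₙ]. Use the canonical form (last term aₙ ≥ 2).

[3; 9, 2, 9, 3]

1736 = 3·559 + 59
559 = 9·59 + 28
59 = 2·28 + 3
28 = 9·3 + 1
3 = 3·1 + 0  (stop)
So 1736/559 = [3; 9, 2, 9, 3].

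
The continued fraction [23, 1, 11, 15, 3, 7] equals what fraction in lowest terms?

97247/4066

Using pₖ = aₖpₖ₋₁ + pₖ₋₂ and qₖ = aₖqₖ₋₁ + qₖ₋₂:
  k=0: a=23, p=23, q=1
  k=1: a=1, p=24, q=1
  k=2: a=11, p=287, q=12
  k=3: a=15, p=4329, q=181
  k=4: a=3, p=13274, q=555
  k=5: a=7, p=97247, q=4066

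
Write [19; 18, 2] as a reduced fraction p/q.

Fold from the inside: start with 2/1.
  18 + 1/2 = 37/2
  19 + 2/37 = 705/37

705/37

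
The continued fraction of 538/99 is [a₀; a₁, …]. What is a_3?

538 = 5·99 + 43   →  a_0 = 5
99 = 2·43 + 13   →  a_1 = 2
43 = 3·13 + 4   →  a_2 = 3
13 = 3·4 + 1   →  a_3 = 3

3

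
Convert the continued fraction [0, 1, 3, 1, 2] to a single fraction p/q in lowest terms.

11/14

Fold from the inside: start with 2/1.
  1 + 1/2 = 3/2
  3 + 2/3 = 11/3
  1 + 3/11 = 14/11
  0 + 11/14 = 11/14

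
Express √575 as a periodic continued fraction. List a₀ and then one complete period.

[23; 1, 46]

a₀ = ⌊√575⌋ = 23.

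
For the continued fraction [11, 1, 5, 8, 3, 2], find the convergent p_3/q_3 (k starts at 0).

Using pₖ = aₖpₖ₋₁ + pₖ₋₂, qₖ = aₖqₖ₋₁ + qₖ₋₂ (with p₋₁=1, p₋₂=0, q₋₁=0, q₋₂=1):
  k=0: a=11, p=11, q=1
  k=1: a=1, p=12, q=1
  k=2: a=5, p=71, q=6
  k=3: a=8, p=580, q=49

580/49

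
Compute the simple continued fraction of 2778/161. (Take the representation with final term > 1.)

2778 = 17·161 + 41
161 = 3·41 + 38
41 = 1·38 + 3
38 = 12·3 + 2
3 = 1·2 + 1
2 = 2·1 + 0  (stop)
So 2778/161 = [17; 3, 1, 12, 1, 2].

[17; 3, 1, 12, 1, 2]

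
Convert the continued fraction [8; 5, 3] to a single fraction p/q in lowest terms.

Using pₖ = aₖpₖ₋₁ + pₖ₋₂ and qₖ = aₖqₖ₋₁ + qₖ₋₂:
  k=0: a=8, p=8, q=1
  k=1: a=5, p=41, q=5
  k=2: a=3, p=131, q=16

131/16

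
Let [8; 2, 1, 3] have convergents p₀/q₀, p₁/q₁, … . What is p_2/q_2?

Using pₖ = aₖpₖ₋₁ + pₖ₋₂, qₖ = aₖqₖ₋₁ + qₖ₋₂ (with p₋₁=1, p₋₂=0, q₋₁=0, q₋₂=1):
  k=0: a=8, p=8, q=1
  k=1: a=2, p=17, q=2
  k=2: a=1, p=25, q=3

25/3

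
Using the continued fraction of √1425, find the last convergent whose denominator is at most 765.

11438/303

√1425 = [37; 1, 2, 1, 74, …] (period length 4).
Convergents:
  p_0/q_0 = 37/1
  p_1/q_1 = 38/1
  p_2/q_2 = 113/3
  p_3/q_3 = 151/4
  p_4/q_4 = 11287/299
  p_5/q_5 = 11438/303
  p_6/q_6 = 34163/905
q_5 = 303 ≤ 765 < 905 = q_6, so the answer is 11438/303.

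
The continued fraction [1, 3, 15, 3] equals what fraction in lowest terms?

Fold from the inside: start with 3/1.
  15 + 1/3 = 46/3
  3 + 3/46 = 141/46
  1 + 46/141 = 187/141

187/141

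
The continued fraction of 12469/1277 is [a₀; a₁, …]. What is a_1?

12469 = 9·1277 + 976   →  a_0 = 9
1277 = 1·976 + 301   →  a_1 = 1

1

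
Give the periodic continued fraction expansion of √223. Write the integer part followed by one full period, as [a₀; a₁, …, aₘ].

[14; 1, 13, 1, 28]

a₀ = ⌊√223⌋ = 14.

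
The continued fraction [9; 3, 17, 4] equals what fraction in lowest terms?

Fold from the inside: start with 4/1.
  17 + 1/4 = 69/4
  3 + 4/69 = 211/69
  9 + 69/211 = 1968/211

1968/211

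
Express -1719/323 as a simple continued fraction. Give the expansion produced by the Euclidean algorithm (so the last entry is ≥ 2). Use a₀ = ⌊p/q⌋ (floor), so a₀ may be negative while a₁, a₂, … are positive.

[-6; 1, 2, 9, 2, 5]

-1719 = -6·323 + 219
323 = 1·219 + 104
219 = 2·104 + 11
104 = 9·11 + 5
11 = 2·5 + 1
5 = 5·1 + 0  (stop)
So -1719/323 = [-6; 1, 2, 9, 2, 5].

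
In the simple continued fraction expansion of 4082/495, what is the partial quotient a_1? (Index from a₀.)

4

4082 = 8·495 + 122   →  a_0 = 8
495 = 4·122 + 7   →  a_1 = 4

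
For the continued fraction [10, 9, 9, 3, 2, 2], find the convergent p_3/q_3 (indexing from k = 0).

2578/255

Using pₖ = aₖpₖ₋₁ + pₖ₋₂, qₖ = aₖqₖ₋₁ + qₖ₋₂ (with p₋₁=1, p₋₂=0, q₋₁=0, q₋₂=1):
  k=0: a=10, p=10, q=1
  k=1: a=9, p=91, q=9
  k=2: a=9, p=829, q=82
  k=3: a=3, p=2578, q=255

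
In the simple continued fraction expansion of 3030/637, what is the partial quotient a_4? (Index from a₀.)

8

3030 = 4·637 + 482   →  a_0 = 4
637 = 1·482 + 155   →  a_1 = 1
482 = 3·155 + 17   →  a_2 = 3
155 = 9·17 + 2   →  a_3 = 9
17 = 8·2 + 1   →  a_4 = 8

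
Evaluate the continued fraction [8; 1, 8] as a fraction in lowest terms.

80/9

Fold from the inside: start with 8/1.
  1 + 1/8 = 9/8
  8 + 8/9 = 80/9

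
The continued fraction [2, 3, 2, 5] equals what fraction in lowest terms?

87/38

Using pₖ = aₖpₖ₋₁ + pₖ₋₂ and qₖ = aₖqₖ₋₁ + qₖ₋₂:
  k=0: a=2, p=2, q=1
  k=1: a=3, p=7, q=3
  k=2: a=2, p=16, q=7
  k=3: a=5, p=87, q=38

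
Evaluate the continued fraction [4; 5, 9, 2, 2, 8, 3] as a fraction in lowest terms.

26396/6291

Fold from the inside: start with 3/1.
  8 + 1/3 = 25/3
  2 + 3/25 = 53/25
  2 + 25/53 = 131/53
  9 + 53/131 = 1232/131
  5 + 131/1232 = 6291/1232
  4 + 1232/6291 = 26396/6291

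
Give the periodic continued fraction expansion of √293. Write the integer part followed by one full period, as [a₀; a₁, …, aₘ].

a₀ = ⌊√293⌋ = 17.
With m₀=0, d₀=1 and mₖ₊₁ = dₖaₖ − mₖ, dₖ₊₁ = (n − mₖ₊₁²)/dₖ, aₖ₊₁ = ⌊(a₀+mₖ₊₁)/dₖ₊₁⌋:
  k=1: m=17, d=4, a=8
  k=2: m=15, d=17, a=1
  k=3: m=2, d=17, a=1
  k=4: m=15, d=4, a=8
  k=5: m=17, d=1, a=34
d=1 and a=2a₀=34 at k=5, so the next step gives (m, d) = (17, 4) again — its k=1 value — and the period has length 5.

[17; 8, 1, 1, 8, 34]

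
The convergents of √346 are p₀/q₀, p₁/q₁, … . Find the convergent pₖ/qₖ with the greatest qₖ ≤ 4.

√346 = [18; 1, 1, 1, 1, 36, …] (period length 5).
Convergents:
  p_0/q_0 = 18/1
  p_1/q_1 = 19/1
  p_2/q_2 = 37/2
  p_3/q_3 = 56/3
  p_4/q_4 = 93/5
q_3 = 3 ≤ 4 < 5 = q_4, so the answer is 56/3.

56/3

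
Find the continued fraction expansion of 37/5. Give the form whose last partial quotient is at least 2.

37 = 7*5 + 2
5 = 2*2 + 1
2 = 2*1 + 0  (stop)
So 37/5 = [7; 2, 2].

[7; 2, 2]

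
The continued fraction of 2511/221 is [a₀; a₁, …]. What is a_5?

1

2511 = 11·221 + 80   →  a_0 = 11
221 = 2·80 + 61   →  a_1 = 2
80 = 1·61 + 19   →  a_2 = 1
61 = 3·19 + 4   →  a_3 = 3
19 = 4·4 + 3   →  a_4 = 4
4 = 1·3 + 1   →  a_5 = 1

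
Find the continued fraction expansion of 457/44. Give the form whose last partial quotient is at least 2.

457 = 10*44 + 17
44 = 2*17 + 10
17 = 1*10 + 7
10 = 1*7 + 3
7 = 2*3 + 1
3 = 3*1 + 0  (stop)
So 457/44 = [10; 2, 1, 1, 2, 3].

[10; 2, 1, 1, 2, 3]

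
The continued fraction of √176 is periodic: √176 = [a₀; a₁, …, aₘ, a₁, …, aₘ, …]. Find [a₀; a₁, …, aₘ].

a₀ = ⌊√176⌋ = 13.
With m₀=0, d₀=1 and mₖ₊₁ = dₖaₖ − mₖ, dₖ₊₁ = (n − mₖ₊₁²)/dₖ, aₖ₊₁ = ⌊(a₀+mₖ₊₁)/dₖ₊₁⌋:
  k=1: m=13, d=7, a=3
  k=2: m=8, d=16, a=1
  k=3: m=8, d=7, a=3
  k=4: m=13, d=1, a=26
d=1 and a=2a₀=26 at k=4, so the next step gives (m, d) = (13, 7) again — its k=1 value — and the period has length 4.

[13; 3, 1, 3, 26]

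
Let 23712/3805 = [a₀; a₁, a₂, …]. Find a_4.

23712 = 6·3805 + 882   →  a_0 = 6
3805 = 4·882 + 277   →  a_1 = 4
882 = 3·277 + 51   →  a_2 = 3
277 = 5·51 + 22   →  a_3 = 5
51 = 2·22 + 7   →  a_4 = 2

2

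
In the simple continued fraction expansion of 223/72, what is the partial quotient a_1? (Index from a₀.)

223 = 3·72 + 7   →  a_0 = 3
72 = 10·7 + 2   →  a_1 = 10

10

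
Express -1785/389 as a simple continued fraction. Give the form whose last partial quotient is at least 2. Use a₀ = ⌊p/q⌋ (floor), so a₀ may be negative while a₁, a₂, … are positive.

[-5; 2, 2, 3, 7, 3]

-1785 = -5·389 + 160
389 = 2·160 + 69
160 = 2·69 + 22
69 = 3·22 + 3
22 = 7·3 + 1
3 = 3·1 + 0  (stop)
So -1785/389 = [-5; 2, 2, 3, 7, 3].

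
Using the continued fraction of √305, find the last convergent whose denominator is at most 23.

√305 = [17; 2, 6, 2, 34, …] (period length 4).
Convergents:
  p_0/q_0 = 17/1
  p_1/q_1 = 35/2
  p_2/q_2 = 227/13
  p_3/q_3 = 489/28
q_2 = 13 ≤ 23 < 28 = q_3, so the answer is 227/13.

227/13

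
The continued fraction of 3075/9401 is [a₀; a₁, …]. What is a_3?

2

3075 = 0·9401 + 3075   →  a_0 = 0
9401 = 3·3075 + 176   →  a_1 = 3
3075 = 17·176 + 83   →  a_2 = 17
176 = 2·83 + 10   →  a_3 = 2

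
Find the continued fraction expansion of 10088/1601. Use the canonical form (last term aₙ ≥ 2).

[6; 3, 3, 9, 8, 2]

10088 = 6*1601 + 482
1601 = 3*482 + 155
482 = 3*155 + 17
155 = 9*17 + 2
17 = 8*2 + 1
2 = 2*1 + 0  (stop)
So 10088/1601 = [6; 3, 3, 9, 8, 2].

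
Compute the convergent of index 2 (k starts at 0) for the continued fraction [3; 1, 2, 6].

11/3

Using pₖ = aₖpₖ₋₁ + pₖ₋₂, qₖ = aₖqₖ₋₁ + qₖ₋₂ (with p₋₁=1, p₋₂=0, q₋₁=0, q₋₂=1):
  k=0: a=3, p=3, q=1
  k=1: a=1, p=4, q=1
  k=2: a=2, p=11, q=3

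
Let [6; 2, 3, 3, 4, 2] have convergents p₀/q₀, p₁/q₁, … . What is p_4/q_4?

Using pₖ = aₖpₖ₋₁ + pₖ₋₂, qₖ = aₖqₖ₋₁ + qₖ₋₂ (with p₋₁=1, p₋₂=0, q₋₁=0, q₋₂=1):
  k=0: a=6, p=6, q=1
  k=1: a=2, p=13, q=2
  k=2: a=3, p=45, q=7
  k=3: a=3, p=148, q=23
  k=4: a=4, p=637, q=99

637/99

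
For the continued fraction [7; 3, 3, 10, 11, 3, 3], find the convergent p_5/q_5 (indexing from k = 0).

25787/3532

Using pₖ = aₖpₖ₋₁ + pₖ₋₂, qₖ = aₖqₖ₋₁ + qₖ₋₂ (with p₋₁=1, p₋₂=0, q₋₁=0, q₋₂=1):
  k=0: a=7, p=7, q=1
  k=1: a=3, p=22, q=3
  k=2: a=3, p=73, q=10
  k=3: a=10, p=752, q=103
  k=4: a=11, p=8345, q=1143
  k=5: a=3, p=25787, q=3532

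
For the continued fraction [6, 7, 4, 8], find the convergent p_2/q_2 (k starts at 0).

Using pₖ = aₖpₖ₋₁ + pₖ₋₂, qₖ = aₖqₖ₋₁ + qₖ₋₂ (with p₋₁=1, p₋₂=0, q₋₁=0, q₋₂=1):
  k=0: a=6, p=6, q=1
  k=1: a=7, p=43, q=7
  k=2: a=4, p=178, q=29

178/29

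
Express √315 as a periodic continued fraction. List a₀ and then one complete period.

[17; 1, 2, 1, 34]

a₀ = ⌊√315⌋ = 17.
With m₀=0, d₀=1 and mₖ₊₁ = dₖaₖ − mₖ, dₖ₊₁ = (n − mₖ₊₁²)/dₖ, aₖ₊₁ = ⌊(a₀+mₖ₊₁)/dₖ₊₁⌋:
  k=1: m=17, d=26, a=1
  k=2: m=9, d=9, a=2
  k=3: m=9, d=26, a=1
  k=4: m=17, d=1, a=34
d=1 and a=2a₀=34 at k=4, so the next step gives (m, d) = (17, 26) again — its k=1 value — and the period has length 4.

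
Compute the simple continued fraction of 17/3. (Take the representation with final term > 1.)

17 = 5×3 + 2
3 = 1×2 + 1
2 = 2×1 + 0  (stop)
So 17/3 = [5; 1, 2].

[5; 1, 2]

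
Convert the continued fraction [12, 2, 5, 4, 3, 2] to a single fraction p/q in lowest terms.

Using pₖ = aₖpₖ₋₁ + pₖ₋₂ and qₖ = aₖqₖ₋₁ + qₖ₋₂:
  k=0: a=12, p=12, q=1
  k=1: a=2, p=25, q=2
  k=2: a=5, p=137, q=11
  k=3: a=4, p=573, q=46
  k=4: a=3, p=1856, q=149
  k=5: a=2, p=4285, q=344

4285/344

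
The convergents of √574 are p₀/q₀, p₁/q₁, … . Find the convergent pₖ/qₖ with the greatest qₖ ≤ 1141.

√574 = [23; 1, 22, 1, 46, …] (period length 4).
Convergents:
  p_0/q_0 = 23/1
  p_1/q_1 = 24/1
  p_2/q_2 = 551/23
  p_3/q_3 = 575/24
  p_4/q_4 = 27001/1127
  p_5/q_5 = 27576/1151
q_4 = 1127 ≤ 1141 < 1151 = q_5, so the answer is 27001/1127.

27001/1127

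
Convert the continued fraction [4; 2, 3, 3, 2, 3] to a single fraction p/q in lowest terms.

Using pₖ = aₖpₖ₋₁ + pₖ₋₂ and qₖ = aₖqₖ₋₁ + qₖ₋₂:
  k=0: a=4, p=4, q=1
  k=1: a=2, p=9, q=2
  k=2: a=3, p=31, q=7
  k=3: a=3, p=102, q=23
  k=4: a=2, p=235, q=53
  k=5: a=3, p=807, q=182

807/182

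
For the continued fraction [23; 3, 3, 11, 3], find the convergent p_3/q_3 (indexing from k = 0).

2633/113

Using pₖ = aₖpₖ₋₁ + pₖ₋₂, qₖ = aₖqₖ₋₁ + qₖ₋₂ (with p₋₁=1, p₋₂=0, q₋₁=0, q₋₂=1):
  k=0: a=23, p=23, q=1
  k=1: a=3, p=70, q=3
  k=2: a=3, p=233, q=10
  k=3: a=11, p=2633, q=113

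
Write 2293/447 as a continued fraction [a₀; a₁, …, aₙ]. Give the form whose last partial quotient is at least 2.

2293 = 5×447 + 58
447 = 7×58 + 41
58 = 1×41 + 17
41 = 2×17 + 7
17 = 2×7 + 3
7 = 2×3 + 1
3 = 3×1 + 0  (stop)
So 2293/447 = [5; 7, 1, 2, 2, 2, 3].

[5; 7, 1, 2, 2, 2, 3]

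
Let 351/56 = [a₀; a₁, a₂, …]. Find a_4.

1

351 = 6·56 + 15   →  a_0 = 6
56 = 3·15 + 11   →  a_1 = 3
15 = 1·11 + 4   →  a_2 = 1
11 = 2·4 + 3   →  a_3 = 2
4 = 1·3 + 1   →  a_4 = 1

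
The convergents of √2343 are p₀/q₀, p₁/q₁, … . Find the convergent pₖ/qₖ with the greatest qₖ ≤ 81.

2033/42

√2343 = [48; 2, 2, 8, 2, 2, 96, …] (period length 6).
Convergents:
  p_0/q_0 = 48/1
  p_1/q_1 = 97/2
  p_2/q_2 = 242/5
  p_3/q_3 = 2033/42
  p_4/q_4 = 4308/89
q_3 = 42 ≤ 81 < 89 = q_4, so the answer is 2033/42.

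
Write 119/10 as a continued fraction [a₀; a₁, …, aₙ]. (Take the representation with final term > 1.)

119 = 11×10 + 9
10 = 1×9 + 1
9 = 9×1 + 0  (stop)
So 119/10 = [11; 1, 9].

[11; 1, 9]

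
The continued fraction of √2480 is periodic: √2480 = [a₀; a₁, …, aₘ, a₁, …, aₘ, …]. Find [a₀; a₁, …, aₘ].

a₀ = ⌊√2480⌋ = 49.
With m₀=0, d₀=1 and mₖ₊₁ = dₖaₖ − mₖ, dₖ₊₁ = (n − mₖ₊₁²)/dₖ, aₖ₊₁ = ⌊(a₀+mₖ₊₁)/dₖ₊₁⌋:
  k=1: m=49, d=79, a=1
  k=2: m=30, d=20, a=3
  k=3: m=30, d=79, a=1
  k=4: m=49, d=1, a=98
d=1 and a=2a₀=98 at k=4, so the next step gives (m, d) = (49, 79) again — its k=1 value — and the period has length 4.

[49; 1, 3, 1, 98]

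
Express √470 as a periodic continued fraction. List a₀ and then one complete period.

a₀ = ⌊√470⌋ = 21.
With m₀=0, d₀=1 and mₖ₊₁ = dₖaₖ − mₖ, dₖ₊₁ = (n − mₖ₊₁²)/dₖ, aₖ₊₁ = ⌊(a₀+mₖ₊₁)/dₖ₊₁⌋:
  k=1: m=21, d=29, a=1
  k=2: m=8, d=14, a=2
  k=3: m=20, d=5, a=8
  k=4: m=20, d=14, a=2
  k=5: m=8, d=29, a=1
  k=6: m=21, d=1, a=42
d=1 and a=2a₀=42 at k=6, so the next step gives (m, d) = (21, 29) again — its k=1 value — and the period has length 6.

[21; 1, 2, 8, 2, 1, 42]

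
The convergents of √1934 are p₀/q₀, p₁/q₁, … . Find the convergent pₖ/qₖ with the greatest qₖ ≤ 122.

1935/44

√1934 = [43; 1, 42, 1, 86, …] (period length 4).
Convergents:
  p_0/q_0 = 43/1
  p_1/q_1 = 44/1
  p_2/q_2 = 1891/43
  p_3/q_3 = 1935/44
  p_4/q_4 = 168301/3827
q_3 = 44 ≤ 122 < 3827 = q_4, so the answer is 1935/44.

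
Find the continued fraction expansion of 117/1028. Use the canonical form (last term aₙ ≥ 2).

117 = 0·1028 + 117
1028 = 8·117 + 92
117 = 1·92 + 25
92 = 3·25 + 17
25 = 1·17 + 8
17 = 2·8 + 1
8 = 8·1 + 0  (stop)
So 117/1028 = [0; 8, 1, 3, 1, 2, 8].

[0; 8, 1, 3, 1, 2, 8]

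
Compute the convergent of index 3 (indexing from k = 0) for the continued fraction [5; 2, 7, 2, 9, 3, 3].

Using pₖ = aₖpₖ₋₁ + pₖ₋₂, qₖ = aₖqₖ₋₁ + qₖ₋₂ (with p₋₁=1, p₋₂=0, q₋₁=0, q₋₂=1):
  k=0: a=5, p=5, q=1
  k=1: a=2, p=11, q=2
  k=2: a=7, p=82, q=15
  k=3: a=2, p=175, q=32

175/32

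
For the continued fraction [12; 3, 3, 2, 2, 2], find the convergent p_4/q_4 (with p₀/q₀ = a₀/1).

Using pₖ = aₖpₖ₋₁ + pₖ₋₂, qₖ = aₖqₖ₋₁ + qₖ₋₂ (with p₋₁=1, p₋₂=0, q₋₁=0, q₋₂=1):
  k=0: a=12, p=12, q=1
  k=1: a=3, p=37, q=3
  k=2: a=3, p=123, q=10
  k=3: a=2, p=283, q=23
  k=4: a=2, p=689, q=56

689/56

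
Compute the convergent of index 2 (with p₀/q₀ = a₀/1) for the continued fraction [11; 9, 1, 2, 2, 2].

Using pₖ = aₖpₖ₋₁ + pₖ₋₂, qₖ = aₖqₖ₋₁ + qₖ₋₂ (with p₋₁=1, p₋₂=0, q₋₁=0, q₋₂=1):
  k=0: a=11, p=11, q=1
  k=1: a=9, p=100, q=9
  k=2: a=1, p=111, q=10

111/10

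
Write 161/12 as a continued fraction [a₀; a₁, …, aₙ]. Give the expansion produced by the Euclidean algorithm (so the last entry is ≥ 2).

[13; 2, 2, 2]

161 = 13×12 + 5
12 = 2×5 + 2
5 = 2×2 + 1
2 = 2×1 + 0  (stop)
So 161/12 = [13; 2, 2, 2].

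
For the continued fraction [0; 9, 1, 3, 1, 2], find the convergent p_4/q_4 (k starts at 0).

Using pₖ = aₖpₖ₋₁ + pₖ₋₂, qₖ = aₖqₖ₋₁ + qₖ₋₂ (with p₋₁=1, p₋₂=0, q₋₁=0, q₋₂=1):
  k=0: a=0, p=0, q=1
  k=1: a=9, p=1, q=9
  k=2: a=1, p=1, q=10
  k=3: a=3, p=4, q=39
  k=4: a=1, p=5, q=49

5/49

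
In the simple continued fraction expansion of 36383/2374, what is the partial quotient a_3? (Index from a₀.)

18

36383 = 15·2374 + 773   →  a_0 = 15
2374 = 3·773 + 55   →  a_1 = 3
773 = 14·55 + 3   →  a_2 = 14
55 = 18·3 + 1   →  a_3 = 18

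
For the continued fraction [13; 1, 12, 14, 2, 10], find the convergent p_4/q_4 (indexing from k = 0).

5277/379

Using pₖ = aₖpₖ₋₁ + pₖ₋₂, qₖ = aₖqₖ₋₁ + qₖ₋₂ (with p₋₁=1, p₋₂=0, q₋₁=0, q₋₂=1):
  k=0: a=13, p=13, q=1
  k=1: a=1, p=14, q=1
  k=2: a=12, p=181, q=13
  k=3: a=14, p=2548, q=183
  k=4: a=2, p=5277, q=379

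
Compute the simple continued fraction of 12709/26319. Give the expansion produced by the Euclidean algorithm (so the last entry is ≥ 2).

[0; 2, 14, 9, 2, 15, 3]

12709 = 0·26319 + 12709
26319 = 2·12709 + 901
12709 = 14·901 + 95
901 = 9·95 + 46
95 = 2·46 + 3
46 = 15·3 + 1
3 = 3·1 + 0  (stop)
So 12709/26319 = [0; 2, 14, 9, 2, 15, 3].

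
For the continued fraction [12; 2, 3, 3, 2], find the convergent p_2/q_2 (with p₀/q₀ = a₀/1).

Using pₖ = aₖpₖ₋₁ + pₖ₋₂, qₖ = aₖqₖ₋₁ + qₖ₋₂ (with p₋₁=1, p₋₂=0, q₋₁=0, q₋₂=1):
  k=0: a=12, p=12, q=1
  k=1: a=2, p=25, q=2
  k=2: a=3, p=87, q=7

87/7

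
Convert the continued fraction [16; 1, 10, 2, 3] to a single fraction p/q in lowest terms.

1353/80

Using pₖ = aₖpₖ₋₁ + pₖ₋₂ and qₖ = aₖqₖ₋₁ + qₖ₋₂:
  k=0: a=16, p=16, q=1
  k=1: a=1, p=17, q=1
  k=2: a=10, p=186, q=11
  k=3: a=2, p=389, q=23
  k=4: a=3, p=1353, q=80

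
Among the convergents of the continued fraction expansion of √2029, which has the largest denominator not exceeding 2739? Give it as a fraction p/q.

√2029 = [45; 22, 1, 1, 22, 90, …] (period length 5).
Convergents:
  p_0/q_0 = 45/1
  p_1/q_1 = 991/22
  p_2/q_2 = 1036/23
  p_3/q_3 = 2027/45
  p_4/q_4 = 45630/1013
  p_5/q_5 = 4108727/91215
q_4 = 1013 ≤ 2739 < 91215 = q_5, so the answer is 45630/1013.

45630/1013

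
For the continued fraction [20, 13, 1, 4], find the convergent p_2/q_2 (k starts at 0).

Using pₖ = aₖpₖ₋₁ + pₖ₋₂, qₖ = aₖqₖ₋₁ + qₖ₋₂ (with p₋₁=1, p₋₂=0, q₋₁=0, q₋₂=1):
  k=0: a=20, p=20, q=1
  k=1: a=13, p=261, q=13
  k=2: a=1, p=281, q=14

281/14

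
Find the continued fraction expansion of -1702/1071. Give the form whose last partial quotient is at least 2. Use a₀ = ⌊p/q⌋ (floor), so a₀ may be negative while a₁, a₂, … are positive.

[-2; 2, 2, 3, 3, 2, 2, 3]

-1702 = -2·1071 + 440
1071 = 2·440 + 191
440 = 2·191 + 58
191 = 3·58 + 17
58 = 3·17 + 7
17 = 2·7 + 3
7 = 2·3 + 1
3 = 3·1 + 0  (stop)
So -1702/1071 = [-2; 2, 2, 3, 3, 2, 2, 3].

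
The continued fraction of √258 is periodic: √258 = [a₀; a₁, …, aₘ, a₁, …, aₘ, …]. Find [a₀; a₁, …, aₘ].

a₀ = ⌊√258⌋ = 16.

[16; 16, 32]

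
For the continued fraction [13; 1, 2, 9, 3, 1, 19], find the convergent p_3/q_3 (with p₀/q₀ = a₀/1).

Using pₖ = aₖpₖ₋₁ + pₖ₋₂, qₖ = aₖqₖ₋₁ + qₖ₋₂ (with p₋₁=1, p₋₂=0, q₋₁=0, q₋₂=1):
  k=0: a=13, p=13, q=1
  k=1: a=1, p=14, q=1
  k=2: a=2, p=41, q=3
  k=3: a=9, p=383, q=28

383/28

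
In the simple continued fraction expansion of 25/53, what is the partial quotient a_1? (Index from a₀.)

25 = 0·53 + 25   →  a_0 = 0
53 = 2·25 + 3   →  a_1 = 2

2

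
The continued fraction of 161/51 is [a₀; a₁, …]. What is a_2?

161 = 3·51 + 8   →  a_0 = 3
51 = 6·8 + 3   →  a_1 = 6
8 = 2·3 + 2   →  a_2 = 2

2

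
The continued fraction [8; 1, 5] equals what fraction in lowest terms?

53/6

Fold from the inside: start with 5/1.
  1 + 1/5 = 6/5
  8 + 5/6 = 53/6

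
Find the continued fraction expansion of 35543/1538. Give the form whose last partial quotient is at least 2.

[23; 9, 9, 1, 16]

35543 = 23×1538 + 169
1538 = 9×169 + 17
169 = 9×17 + 16
17 = 1×16 + 1
16 = 16×1 + 0  (stop)
So 35543/1538 = [23; 9, 9, 1, 16].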